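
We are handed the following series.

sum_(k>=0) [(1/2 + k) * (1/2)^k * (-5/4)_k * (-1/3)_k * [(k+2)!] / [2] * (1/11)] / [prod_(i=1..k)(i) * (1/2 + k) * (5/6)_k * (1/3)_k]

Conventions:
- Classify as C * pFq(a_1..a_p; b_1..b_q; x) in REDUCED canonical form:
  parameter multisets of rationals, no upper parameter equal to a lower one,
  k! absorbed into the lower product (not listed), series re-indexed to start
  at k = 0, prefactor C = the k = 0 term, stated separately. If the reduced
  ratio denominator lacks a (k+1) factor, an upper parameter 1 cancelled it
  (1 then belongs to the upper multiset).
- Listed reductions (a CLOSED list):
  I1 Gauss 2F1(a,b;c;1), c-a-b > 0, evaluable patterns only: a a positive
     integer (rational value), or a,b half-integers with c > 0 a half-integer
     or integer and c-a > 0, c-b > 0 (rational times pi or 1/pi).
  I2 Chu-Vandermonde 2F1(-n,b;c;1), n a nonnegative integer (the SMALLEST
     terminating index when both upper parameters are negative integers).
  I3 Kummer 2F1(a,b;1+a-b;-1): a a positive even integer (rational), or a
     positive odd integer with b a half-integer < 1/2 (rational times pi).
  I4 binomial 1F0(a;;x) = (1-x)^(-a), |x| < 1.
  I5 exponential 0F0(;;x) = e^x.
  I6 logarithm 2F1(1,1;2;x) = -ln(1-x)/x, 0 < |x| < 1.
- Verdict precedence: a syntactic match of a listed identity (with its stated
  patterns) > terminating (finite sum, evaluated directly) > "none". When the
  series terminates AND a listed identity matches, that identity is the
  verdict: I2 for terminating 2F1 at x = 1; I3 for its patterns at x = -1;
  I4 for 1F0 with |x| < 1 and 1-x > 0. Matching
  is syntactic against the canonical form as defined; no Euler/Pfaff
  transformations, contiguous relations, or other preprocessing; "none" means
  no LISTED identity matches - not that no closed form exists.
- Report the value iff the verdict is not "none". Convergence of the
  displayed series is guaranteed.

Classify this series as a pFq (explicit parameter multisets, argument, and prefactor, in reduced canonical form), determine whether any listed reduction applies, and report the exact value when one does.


x = 1/2 here; the reduced form reads 3F2, upper {-5/4, -1/3, 3}, lower {1/3, 5/6}, C = 1/11. Verdict: none - this 3F2 at x = 1/2 matches no listed pattern, and upper {-5/4, -1/3, 3} holds no stopper.

Key observation: t_0 being 1/11, the factorial ratio (C = 1/11) (k+a-1)!/(a-1)! is a rising factorial (a)_k.
Adjacent-term ratio: r(k) = (1/2) * (k-5/4) (k-1/3) (k+3) / [(k+1/3) (k+5/6) (k+1)] - rational; roots negated = parameters, x = (1/2), C = 1/11.


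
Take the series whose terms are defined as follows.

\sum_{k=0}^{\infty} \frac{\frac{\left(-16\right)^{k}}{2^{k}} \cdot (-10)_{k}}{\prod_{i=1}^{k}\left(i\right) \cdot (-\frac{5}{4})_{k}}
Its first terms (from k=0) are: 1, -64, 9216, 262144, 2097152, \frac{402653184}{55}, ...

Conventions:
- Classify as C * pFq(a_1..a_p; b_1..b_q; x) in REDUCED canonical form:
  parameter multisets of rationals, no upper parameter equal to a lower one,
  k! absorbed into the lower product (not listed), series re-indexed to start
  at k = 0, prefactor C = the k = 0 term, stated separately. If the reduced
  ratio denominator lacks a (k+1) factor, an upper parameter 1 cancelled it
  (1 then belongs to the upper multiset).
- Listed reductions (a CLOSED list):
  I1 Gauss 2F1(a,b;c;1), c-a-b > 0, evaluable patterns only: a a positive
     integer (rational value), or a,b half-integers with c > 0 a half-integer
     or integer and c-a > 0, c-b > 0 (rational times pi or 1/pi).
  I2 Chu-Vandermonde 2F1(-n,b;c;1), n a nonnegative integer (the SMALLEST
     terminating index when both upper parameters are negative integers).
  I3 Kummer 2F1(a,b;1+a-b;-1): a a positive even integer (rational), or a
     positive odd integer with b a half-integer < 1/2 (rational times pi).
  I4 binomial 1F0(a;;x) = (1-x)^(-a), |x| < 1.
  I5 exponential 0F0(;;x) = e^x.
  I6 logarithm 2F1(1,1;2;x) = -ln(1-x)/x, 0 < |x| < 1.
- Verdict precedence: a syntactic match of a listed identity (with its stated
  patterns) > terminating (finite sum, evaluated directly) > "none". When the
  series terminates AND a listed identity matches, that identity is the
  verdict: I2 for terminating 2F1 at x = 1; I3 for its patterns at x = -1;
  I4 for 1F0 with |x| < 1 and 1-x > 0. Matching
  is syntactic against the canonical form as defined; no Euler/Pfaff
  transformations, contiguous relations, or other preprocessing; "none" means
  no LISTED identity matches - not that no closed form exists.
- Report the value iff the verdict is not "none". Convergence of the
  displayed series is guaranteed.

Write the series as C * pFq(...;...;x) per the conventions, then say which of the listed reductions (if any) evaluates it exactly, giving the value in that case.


First insight: x = -8 and the product of the first k integers (C = 1, x = -8) is k!.
Term ratio: r(k) = -8 * (k-10) / [(k-\frac{5}{4}) (k+1)] - rational in k, leading ratio -8; with t_0 = 1, classification follows.

With C = 1: the canonical form is 1F1(-10; -\frac{5}{4}; -8). Verdict: terminating - the sum ends at index 10 because -10 is a negative integer; exact evaluation follows. Value: \frac{30744257043383341}{704105325}.


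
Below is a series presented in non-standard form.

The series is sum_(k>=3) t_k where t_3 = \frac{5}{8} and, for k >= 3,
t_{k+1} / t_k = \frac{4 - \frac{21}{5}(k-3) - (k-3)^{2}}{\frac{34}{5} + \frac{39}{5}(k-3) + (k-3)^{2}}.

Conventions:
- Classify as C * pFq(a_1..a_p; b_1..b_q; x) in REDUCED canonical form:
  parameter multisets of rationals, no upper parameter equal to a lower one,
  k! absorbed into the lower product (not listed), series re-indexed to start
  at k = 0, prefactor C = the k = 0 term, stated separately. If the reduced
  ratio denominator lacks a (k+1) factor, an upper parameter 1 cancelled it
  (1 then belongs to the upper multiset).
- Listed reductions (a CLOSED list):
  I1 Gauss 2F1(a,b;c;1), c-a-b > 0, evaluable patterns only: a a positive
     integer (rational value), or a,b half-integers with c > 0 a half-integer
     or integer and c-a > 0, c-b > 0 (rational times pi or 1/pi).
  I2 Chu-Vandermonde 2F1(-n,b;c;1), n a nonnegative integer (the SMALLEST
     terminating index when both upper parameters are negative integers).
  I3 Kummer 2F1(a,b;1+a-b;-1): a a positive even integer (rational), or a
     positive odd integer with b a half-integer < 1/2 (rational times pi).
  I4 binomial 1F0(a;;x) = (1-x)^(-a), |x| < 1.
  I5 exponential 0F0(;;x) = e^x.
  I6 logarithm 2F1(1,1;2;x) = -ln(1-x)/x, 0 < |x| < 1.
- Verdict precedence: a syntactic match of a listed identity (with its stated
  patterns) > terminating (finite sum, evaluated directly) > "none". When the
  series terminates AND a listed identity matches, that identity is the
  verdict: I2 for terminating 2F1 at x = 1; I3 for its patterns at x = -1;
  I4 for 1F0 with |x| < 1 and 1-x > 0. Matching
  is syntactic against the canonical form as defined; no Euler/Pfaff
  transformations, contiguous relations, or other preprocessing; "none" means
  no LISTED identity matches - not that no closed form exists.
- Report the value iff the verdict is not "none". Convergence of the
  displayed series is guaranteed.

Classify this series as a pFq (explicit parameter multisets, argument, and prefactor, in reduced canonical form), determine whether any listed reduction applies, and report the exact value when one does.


With C = \frac{5}{8}: the canonical form is 2F1(-\frac{4}{5}, 5; \frac{34}{5}; -1). Verdict: none. No listed pattern accepts 2F1(-\frac{4}{5}, 5; \frac{34}{5}; -1).

The tell: t_0 being \frac{5}{8}, the expanded ratio factors over Q; prefactor 5/8, roots give parameters.
Adjacent-term ratio: r(k) = -1 * (k-\frac{4}{5}) (k+5) / [(k+\frac{34}{5}) (k+1)] - rational; roots negated = parameters, x = -1, C = \frac{5}{8}.


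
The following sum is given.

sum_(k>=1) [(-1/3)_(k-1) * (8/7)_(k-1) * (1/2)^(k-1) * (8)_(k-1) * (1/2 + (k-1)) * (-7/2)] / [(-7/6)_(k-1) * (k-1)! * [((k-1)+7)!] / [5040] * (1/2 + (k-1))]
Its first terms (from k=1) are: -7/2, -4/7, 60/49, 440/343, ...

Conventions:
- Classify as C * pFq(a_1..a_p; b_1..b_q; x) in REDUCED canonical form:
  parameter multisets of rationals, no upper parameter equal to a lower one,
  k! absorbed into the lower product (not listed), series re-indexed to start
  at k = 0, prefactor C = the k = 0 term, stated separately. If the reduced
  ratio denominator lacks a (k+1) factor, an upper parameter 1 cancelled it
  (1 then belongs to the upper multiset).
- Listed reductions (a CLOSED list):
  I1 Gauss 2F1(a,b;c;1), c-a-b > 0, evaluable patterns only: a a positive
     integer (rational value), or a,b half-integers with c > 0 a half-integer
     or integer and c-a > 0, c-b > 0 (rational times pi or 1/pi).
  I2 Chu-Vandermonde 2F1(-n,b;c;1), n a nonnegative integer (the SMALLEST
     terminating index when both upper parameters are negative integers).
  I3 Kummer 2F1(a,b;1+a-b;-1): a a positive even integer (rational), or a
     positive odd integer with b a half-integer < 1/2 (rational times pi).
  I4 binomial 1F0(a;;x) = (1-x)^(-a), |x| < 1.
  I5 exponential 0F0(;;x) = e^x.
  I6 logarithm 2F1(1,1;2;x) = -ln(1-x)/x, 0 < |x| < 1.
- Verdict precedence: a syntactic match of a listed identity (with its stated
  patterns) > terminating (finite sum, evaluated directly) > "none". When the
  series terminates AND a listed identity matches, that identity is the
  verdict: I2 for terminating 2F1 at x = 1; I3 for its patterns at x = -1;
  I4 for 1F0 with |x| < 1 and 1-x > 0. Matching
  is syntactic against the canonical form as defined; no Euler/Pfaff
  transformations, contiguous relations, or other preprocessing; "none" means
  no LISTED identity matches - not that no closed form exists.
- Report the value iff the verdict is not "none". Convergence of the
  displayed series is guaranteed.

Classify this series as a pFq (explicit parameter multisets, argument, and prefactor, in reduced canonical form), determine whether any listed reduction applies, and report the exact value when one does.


At argument 1/2: a 2F1 with upper {-1/3, 8/7}, lower {-7/6}, scaled by C = -7/2. Verdict: none - this 2F1 at x = 1/2 matches no listed pattern, and upper {-1/3, 8/7} holds no stopper.

Key observation: t_0 = -7/2 here, and the parameter 8 appears in both the upper and lower lists and cancels (alongside the other common factor).
Step ratio: r(k) = (1/2) * (k-1/3) (k+8/7) / [(k-7/6) (k+1)] - rational in k. x = (1/2); t_0 = -7/2; negate the roots.


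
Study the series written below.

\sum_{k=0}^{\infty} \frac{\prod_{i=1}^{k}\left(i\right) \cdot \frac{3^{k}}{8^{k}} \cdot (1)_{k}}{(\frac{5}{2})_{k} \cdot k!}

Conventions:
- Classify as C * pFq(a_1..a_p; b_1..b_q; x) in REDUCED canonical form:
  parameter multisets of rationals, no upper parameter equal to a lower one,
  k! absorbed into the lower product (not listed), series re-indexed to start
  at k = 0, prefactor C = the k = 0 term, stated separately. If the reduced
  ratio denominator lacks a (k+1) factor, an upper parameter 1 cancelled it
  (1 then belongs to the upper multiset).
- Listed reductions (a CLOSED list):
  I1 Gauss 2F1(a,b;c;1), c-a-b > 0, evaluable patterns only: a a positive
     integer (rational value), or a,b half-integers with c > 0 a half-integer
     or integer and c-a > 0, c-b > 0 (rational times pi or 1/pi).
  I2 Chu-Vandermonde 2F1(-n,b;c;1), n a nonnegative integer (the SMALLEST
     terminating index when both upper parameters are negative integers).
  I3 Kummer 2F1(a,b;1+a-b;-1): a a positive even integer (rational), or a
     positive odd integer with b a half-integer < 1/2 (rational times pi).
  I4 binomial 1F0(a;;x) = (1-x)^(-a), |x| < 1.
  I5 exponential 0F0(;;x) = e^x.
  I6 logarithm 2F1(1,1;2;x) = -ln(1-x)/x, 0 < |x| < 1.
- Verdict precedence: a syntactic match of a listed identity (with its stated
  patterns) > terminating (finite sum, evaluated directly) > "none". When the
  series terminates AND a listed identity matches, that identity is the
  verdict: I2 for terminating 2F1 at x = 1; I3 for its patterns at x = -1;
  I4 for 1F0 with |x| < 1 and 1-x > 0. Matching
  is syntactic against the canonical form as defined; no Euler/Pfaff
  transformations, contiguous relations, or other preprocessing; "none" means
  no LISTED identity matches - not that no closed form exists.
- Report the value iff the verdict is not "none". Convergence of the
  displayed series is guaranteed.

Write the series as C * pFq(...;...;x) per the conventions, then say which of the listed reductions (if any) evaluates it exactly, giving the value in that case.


With C = 1: the canonical form is 2F1(1, 1; \frac{5}{2}; \frac{3}{8}). Verdict: none. Every listed pattern misses the 2F1 form at \frac{3}{8}, upper {1, 1}.

First insight: t_0 being 1, the two geometric factors (C = 1, x = 3/8) combine into one argument.
Ratio: r(k) = \frac{3}{8} * (k+1) (k+1) / [(k+\frac{5}{2}) (k+1)] - rational in k, leading ratio \frac{3}{8}; with t_0 = 1, classification follows.


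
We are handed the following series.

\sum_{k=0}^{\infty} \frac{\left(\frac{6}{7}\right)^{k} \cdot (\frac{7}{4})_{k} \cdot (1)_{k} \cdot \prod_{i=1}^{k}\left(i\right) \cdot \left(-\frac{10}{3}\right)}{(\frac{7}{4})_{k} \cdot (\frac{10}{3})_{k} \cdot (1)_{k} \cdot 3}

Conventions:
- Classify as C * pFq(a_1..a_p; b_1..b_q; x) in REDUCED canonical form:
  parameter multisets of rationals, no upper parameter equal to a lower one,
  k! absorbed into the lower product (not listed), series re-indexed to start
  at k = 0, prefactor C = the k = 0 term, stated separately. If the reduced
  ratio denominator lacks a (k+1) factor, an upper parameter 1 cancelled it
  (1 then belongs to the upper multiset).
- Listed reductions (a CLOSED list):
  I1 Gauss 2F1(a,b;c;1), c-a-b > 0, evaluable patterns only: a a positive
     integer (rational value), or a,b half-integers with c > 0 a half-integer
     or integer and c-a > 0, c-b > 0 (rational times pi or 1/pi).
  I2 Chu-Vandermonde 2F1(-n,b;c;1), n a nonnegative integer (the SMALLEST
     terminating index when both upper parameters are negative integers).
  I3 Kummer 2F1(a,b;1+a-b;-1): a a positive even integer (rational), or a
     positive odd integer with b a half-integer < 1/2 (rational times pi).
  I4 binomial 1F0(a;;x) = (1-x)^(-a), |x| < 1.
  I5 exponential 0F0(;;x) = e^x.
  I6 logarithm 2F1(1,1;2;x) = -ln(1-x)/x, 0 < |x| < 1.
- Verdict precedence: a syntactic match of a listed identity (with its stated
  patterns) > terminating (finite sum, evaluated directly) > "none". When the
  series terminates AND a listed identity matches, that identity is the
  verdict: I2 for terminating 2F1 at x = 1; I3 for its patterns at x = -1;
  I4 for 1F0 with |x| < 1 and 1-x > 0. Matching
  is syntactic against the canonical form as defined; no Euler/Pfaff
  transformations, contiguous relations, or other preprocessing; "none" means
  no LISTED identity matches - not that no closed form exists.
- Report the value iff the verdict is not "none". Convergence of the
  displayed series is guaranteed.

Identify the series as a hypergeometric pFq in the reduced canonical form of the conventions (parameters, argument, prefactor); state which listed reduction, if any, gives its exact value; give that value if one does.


Classification (C = -\frac{10}{9}): 2F1 with upper {1, 1}, lower {\frac{10}{3}}, argument x = \frac{6}{7}. Verdict: none (x = \frac{6}{7}): each listed identity misses the multisets {1, 1} ; {\frac{10}{3}}.

Structural cue: with t_0 = -\frac{10}{9}, (1)_k (C = -10/9, x = 6/7) is k! itself.
Term ratio: r(k) = \frac{6}{7} * (k+1) (k+1) / [(k+\frac{10}{3}) (k+1)] - rational in k. x = \frac{6}{7}; t_0 = -\frac{10}{9}; negate the roots.


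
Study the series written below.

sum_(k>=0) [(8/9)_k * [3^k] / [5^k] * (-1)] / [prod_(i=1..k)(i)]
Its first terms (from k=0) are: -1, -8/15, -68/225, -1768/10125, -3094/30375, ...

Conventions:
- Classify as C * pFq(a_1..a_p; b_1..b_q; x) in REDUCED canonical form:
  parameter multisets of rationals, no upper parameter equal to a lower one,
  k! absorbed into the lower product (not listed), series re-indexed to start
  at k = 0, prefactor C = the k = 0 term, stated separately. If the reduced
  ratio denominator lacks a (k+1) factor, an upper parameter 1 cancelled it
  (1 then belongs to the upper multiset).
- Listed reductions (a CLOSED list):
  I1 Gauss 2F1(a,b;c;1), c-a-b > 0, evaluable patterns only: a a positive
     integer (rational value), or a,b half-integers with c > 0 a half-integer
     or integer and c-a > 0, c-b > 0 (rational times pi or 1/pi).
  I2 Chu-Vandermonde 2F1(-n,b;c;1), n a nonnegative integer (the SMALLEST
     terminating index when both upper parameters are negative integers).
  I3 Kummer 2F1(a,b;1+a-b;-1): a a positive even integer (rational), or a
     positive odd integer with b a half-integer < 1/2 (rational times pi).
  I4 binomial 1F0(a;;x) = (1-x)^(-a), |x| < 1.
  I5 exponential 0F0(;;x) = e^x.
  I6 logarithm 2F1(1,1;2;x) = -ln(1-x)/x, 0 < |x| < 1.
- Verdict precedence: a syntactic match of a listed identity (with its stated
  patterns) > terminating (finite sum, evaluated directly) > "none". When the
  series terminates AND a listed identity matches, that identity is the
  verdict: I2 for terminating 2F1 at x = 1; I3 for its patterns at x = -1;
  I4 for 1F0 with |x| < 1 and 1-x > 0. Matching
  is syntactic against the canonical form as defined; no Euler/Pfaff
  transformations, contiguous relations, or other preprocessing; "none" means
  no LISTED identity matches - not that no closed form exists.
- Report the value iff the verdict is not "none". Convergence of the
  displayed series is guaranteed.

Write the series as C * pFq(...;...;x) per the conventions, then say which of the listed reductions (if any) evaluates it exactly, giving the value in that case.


Canonical form: C = -1 times 1F0 with upper {8/9}, lower {-}, x = 3/5. Verdict: this is the I4 binomial reduction (the 1F0 binomial series: exponent -8/9, x = 3/5). Hence: (-1) * (2/5)^(-8/9).

Structural cue: x = (3/5) and the product of the first k integers (C = -1) is k!.
Term ratio: r(k) = (3/5) * (k+8/9) / [(k+1)] - rational in k. x = (3/5); t_0 = -1; negate the roots.


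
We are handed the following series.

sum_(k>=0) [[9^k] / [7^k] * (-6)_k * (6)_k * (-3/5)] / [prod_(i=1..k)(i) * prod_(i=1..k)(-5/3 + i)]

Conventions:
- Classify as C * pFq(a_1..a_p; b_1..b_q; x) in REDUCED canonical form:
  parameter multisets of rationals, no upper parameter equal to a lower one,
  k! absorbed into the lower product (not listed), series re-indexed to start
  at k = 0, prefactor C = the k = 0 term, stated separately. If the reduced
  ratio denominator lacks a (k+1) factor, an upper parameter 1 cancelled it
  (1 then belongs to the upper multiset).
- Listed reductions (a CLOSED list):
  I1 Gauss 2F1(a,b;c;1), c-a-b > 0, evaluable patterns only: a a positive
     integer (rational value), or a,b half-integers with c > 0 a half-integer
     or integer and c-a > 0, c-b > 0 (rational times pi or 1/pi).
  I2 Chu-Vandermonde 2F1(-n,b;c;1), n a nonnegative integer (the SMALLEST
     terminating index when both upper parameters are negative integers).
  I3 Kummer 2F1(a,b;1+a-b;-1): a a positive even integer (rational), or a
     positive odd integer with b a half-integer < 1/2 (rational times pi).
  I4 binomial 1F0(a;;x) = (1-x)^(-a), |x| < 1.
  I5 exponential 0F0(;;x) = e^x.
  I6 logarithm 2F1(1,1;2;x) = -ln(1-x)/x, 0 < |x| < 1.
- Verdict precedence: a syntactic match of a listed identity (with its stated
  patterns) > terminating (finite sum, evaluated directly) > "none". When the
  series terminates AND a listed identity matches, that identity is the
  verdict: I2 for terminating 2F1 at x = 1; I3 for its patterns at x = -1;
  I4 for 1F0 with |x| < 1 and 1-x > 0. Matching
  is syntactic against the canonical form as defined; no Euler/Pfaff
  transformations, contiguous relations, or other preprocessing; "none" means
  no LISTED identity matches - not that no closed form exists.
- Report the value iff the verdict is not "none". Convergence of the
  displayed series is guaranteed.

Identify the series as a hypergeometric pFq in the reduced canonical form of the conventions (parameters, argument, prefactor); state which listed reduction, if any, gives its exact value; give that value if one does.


With C = -3/5: the canonical form is 2F1(-6, 6; -2/3; 9/7). Verdict: terminating - upper parameter -6 makes this a finite sum (last index 6), evaluated exactly. Exact value: 8764939776/1529437.

Structural cue: x = (9/7) and the two geometric factors (C = -3/5, x = 9/7) combine into one argument.
Adjacent-term ratio: r(k) = (9/7) * (k-6) (k+6) / [(k-2/3) (k+1)] - rational; roots negated = parameters, x = (9/7), C = -3/5.


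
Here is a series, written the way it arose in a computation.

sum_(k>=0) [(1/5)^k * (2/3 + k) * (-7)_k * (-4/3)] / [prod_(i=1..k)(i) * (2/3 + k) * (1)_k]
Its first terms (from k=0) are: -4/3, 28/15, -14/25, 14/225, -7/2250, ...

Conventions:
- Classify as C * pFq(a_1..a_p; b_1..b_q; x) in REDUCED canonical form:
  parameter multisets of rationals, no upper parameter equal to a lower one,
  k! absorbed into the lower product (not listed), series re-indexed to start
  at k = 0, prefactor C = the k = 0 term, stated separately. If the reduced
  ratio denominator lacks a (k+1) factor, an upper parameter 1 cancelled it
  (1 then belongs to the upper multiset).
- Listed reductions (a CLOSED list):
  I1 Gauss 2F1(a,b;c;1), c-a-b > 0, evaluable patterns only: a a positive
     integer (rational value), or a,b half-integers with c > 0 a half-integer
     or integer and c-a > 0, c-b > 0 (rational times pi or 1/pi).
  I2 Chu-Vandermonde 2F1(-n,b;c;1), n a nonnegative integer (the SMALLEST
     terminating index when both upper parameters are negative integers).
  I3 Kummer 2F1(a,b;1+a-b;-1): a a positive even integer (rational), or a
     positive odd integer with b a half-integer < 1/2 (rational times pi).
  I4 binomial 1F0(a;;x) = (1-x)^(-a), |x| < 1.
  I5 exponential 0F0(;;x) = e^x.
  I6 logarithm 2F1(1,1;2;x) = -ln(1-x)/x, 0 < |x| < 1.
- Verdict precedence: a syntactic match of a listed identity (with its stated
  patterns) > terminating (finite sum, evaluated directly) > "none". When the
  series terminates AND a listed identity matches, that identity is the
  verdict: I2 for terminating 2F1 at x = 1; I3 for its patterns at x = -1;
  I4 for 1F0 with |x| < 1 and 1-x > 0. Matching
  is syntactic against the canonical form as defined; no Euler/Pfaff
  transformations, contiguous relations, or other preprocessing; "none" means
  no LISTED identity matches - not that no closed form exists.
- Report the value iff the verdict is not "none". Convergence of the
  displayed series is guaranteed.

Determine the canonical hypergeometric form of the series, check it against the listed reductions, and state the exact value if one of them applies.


Prefactor -4/3, argument 1/5: 1F1 with upper {-7} over lower {1}. Verdict: terminating. (-7)_k vanishes past k = 7, leaving a 8-term sum, computed directly. Sum: 2400764/73828125.

Structural cue: x = (1/5) and the product of the first k integers (C = -4/3, x = 1/5) is k!.
Adjacent-term ratio: r(k) = (1/5) * (k-7) / [(k+1) (k+1)] - rational in k, leading ratio (1/5); with t_0 = -4/3, classification follows.


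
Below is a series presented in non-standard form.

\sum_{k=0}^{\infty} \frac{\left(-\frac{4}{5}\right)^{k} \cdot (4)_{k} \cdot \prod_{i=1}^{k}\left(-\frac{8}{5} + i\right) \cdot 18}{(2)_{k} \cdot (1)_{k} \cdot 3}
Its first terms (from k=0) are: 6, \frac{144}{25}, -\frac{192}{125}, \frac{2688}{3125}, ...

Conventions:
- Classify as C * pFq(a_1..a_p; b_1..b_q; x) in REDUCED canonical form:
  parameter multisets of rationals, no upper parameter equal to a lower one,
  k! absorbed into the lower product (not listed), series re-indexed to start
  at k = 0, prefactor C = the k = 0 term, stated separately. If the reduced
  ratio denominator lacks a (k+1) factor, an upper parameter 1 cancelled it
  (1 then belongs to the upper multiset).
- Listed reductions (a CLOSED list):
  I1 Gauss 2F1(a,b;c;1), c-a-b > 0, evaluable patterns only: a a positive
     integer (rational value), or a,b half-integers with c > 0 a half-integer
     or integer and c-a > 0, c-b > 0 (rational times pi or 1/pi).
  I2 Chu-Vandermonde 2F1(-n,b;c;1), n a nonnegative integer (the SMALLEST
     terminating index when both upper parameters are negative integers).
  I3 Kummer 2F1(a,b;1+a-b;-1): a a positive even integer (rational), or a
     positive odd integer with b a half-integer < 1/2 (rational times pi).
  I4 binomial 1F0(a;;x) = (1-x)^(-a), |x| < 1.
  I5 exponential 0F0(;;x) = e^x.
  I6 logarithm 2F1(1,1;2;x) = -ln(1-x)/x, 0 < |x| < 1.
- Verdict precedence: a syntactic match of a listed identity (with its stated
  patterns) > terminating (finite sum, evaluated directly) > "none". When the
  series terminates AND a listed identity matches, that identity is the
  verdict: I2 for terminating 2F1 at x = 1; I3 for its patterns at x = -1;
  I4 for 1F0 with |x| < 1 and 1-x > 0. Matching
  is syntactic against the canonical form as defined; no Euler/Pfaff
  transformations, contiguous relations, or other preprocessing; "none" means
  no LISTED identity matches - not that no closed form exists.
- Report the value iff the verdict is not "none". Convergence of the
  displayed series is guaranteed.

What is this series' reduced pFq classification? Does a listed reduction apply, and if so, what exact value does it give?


Classification (C = 6): 2F1 with upper {-\frac{3}{5}, 4}, lower {2}, argument x = -\frac{4}{5}. Verdict: none here - no I1-I6 shape fits x = -\frac{4}{5} with lower {2}.

Key step: with t_0 = 6, the running product (C = 6, x = -4/5) telescopes to a rising factorial.
Term ratio: r(k) = -\frac{4}{5} * (k-\frac{3}{5}) (k+4) / [(k+2) (k+1)] - rational; roots negated = parameters, x = -\frac{4}{5}, C = 6.


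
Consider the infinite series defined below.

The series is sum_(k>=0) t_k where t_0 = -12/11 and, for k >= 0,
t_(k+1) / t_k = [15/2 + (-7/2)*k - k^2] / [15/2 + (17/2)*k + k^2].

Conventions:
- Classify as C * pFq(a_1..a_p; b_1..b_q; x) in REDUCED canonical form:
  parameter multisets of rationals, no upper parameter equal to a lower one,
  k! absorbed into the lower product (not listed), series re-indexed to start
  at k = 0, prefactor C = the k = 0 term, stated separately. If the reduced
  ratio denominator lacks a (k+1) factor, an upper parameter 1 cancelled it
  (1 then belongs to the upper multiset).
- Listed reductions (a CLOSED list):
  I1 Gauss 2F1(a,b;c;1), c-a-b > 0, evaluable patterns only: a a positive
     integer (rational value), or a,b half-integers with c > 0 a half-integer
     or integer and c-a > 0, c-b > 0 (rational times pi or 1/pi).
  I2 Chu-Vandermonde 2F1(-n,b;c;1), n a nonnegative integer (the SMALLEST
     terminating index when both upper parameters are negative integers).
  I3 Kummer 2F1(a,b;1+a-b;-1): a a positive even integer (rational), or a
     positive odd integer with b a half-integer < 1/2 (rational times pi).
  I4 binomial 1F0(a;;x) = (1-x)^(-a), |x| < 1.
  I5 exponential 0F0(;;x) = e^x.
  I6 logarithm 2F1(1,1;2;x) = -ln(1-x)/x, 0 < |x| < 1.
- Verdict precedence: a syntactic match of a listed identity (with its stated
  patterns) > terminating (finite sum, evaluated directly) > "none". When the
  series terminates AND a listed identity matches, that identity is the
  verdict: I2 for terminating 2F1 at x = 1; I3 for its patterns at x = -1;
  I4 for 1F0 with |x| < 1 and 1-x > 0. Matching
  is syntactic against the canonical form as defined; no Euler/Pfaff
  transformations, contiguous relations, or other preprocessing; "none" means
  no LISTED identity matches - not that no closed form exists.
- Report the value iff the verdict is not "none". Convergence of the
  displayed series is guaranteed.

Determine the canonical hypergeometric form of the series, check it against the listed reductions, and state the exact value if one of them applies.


Canonical form: C = -12/11 times 2F1 with upper {-3/2, 5}, lower {15/2}, x = -1. Verdict: Kummer (I3) applies (x = -1; c = 15/2 equals 1+a-b for upper {-3/2, 5}: listed pattern). Its exact value is (-12285/16384) * pi.

Key step: x = (-1) and factor the ratio over Q (C = -12/11, x = -1): negated roots = parameters.
Step ratio: r(k) = (-1) * (k-3/2) (k+5) / [(k+15/2) (k+1)] - rational in k. x = (-1); t_0 = -12/11; negate the roots.


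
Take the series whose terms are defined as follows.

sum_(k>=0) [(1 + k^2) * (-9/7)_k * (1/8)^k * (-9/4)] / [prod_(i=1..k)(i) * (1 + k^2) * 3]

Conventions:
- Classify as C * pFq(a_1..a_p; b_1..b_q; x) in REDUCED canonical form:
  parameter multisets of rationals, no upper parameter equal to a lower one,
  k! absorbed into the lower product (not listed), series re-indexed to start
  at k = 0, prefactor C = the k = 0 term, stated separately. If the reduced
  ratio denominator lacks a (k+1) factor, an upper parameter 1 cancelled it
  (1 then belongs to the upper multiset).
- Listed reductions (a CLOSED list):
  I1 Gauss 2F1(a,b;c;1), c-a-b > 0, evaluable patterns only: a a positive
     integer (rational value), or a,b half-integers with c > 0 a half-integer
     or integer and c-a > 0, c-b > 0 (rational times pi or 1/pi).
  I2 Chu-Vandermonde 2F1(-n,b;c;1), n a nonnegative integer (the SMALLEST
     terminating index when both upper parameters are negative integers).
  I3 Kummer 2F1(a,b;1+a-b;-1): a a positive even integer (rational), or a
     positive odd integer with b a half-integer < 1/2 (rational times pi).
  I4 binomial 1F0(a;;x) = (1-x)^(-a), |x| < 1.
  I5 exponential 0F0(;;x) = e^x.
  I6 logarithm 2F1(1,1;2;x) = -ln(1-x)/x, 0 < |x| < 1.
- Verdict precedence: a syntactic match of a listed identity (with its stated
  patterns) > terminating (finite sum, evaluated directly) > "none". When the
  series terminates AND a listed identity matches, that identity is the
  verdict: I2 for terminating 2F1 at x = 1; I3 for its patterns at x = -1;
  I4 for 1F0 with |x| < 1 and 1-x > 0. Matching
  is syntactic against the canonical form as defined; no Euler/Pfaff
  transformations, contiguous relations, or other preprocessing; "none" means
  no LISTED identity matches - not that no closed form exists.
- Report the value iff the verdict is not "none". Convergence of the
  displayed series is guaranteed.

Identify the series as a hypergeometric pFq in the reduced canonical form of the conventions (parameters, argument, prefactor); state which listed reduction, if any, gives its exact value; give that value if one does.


Classification (C = -3/4): 1F0 with upper {-9/7}, lower {-}, argument x = 1/8. Verdict (x = 1/8): the binomial series (I4) applies (the 1F0 binomial series: exponent 9/7, x = 1/8). Its exact value is (-3/4) * (7/8)^(9/7).

Structural cue: t_0 = -3/4 here, and the constant factors (C = -3/4, x = 1/8) combine into one prefactor.
Consecutive-term ratio: r(k) = (1/8) * (k-9/7) / [(k+1)] ; factor over Q: parameters, x = (1/8), and C = -3/4.


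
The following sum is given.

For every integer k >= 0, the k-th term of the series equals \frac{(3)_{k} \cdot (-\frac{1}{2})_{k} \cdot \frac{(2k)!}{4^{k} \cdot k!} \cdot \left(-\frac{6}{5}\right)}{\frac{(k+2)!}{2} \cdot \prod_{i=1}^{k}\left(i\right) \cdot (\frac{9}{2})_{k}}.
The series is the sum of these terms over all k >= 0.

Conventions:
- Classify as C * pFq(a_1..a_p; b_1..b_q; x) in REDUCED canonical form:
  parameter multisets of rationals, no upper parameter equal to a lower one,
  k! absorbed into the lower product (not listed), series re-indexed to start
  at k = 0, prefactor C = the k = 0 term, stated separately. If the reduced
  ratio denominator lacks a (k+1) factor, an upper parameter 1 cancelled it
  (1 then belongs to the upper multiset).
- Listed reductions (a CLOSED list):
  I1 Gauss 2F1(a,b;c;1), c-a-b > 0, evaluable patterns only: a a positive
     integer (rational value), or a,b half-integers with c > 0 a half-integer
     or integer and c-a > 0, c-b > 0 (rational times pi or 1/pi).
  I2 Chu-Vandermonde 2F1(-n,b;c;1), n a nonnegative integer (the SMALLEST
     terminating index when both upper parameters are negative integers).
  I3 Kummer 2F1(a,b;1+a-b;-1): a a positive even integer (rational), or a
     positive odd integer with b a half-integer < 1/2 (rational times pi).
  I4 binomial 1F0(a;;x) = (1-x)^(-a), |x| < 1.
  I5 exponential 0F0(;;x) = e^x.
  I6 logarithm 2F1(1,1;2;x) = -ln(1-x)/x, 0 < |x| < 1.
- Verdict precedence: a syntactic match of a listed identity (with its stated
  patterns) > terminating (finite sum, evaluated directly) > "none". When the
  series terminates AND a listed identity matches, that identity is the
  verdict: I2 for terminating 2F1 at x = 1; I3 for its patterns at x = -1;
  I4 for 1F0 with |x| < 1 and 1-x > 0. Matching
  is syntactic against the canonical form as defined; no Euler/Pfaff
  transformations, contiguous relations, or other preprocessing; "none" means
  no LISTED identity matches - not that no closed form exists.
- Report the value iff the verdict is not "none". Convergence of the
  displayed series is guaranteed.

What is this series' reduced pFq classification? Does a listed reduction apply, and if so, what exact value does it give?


Canonical form: C = -\frac{6}{5} times 2F1 with upper {-\frac{1}{2}, \frac{1}{2}}, lower {\frac{9}{2}}, x = 1. Verdict: the half-integer Gauss pattern (I1) applies (x = 1; upper {-\frac{1}{2}, \frac{1}{2}} half-integers, c = \frac{9}{2} in the evaluable pattern). Exact value: \left(-\frac{735}{2048}\right) \cdot \pi.

The tell: from the first term -\frac{6}{5}: the parameter 3 appears in both the upper and lower lists and cancels.
Consecutive-term ratio: r(k) = 1 * (k-\frac{1}{2}) (k+\frac{1}{2}) / [(k+\frac{9}{2}) (k+1)] - rational in k. x = 1; t_0 = -\frac{6}{5}; negate the roots.


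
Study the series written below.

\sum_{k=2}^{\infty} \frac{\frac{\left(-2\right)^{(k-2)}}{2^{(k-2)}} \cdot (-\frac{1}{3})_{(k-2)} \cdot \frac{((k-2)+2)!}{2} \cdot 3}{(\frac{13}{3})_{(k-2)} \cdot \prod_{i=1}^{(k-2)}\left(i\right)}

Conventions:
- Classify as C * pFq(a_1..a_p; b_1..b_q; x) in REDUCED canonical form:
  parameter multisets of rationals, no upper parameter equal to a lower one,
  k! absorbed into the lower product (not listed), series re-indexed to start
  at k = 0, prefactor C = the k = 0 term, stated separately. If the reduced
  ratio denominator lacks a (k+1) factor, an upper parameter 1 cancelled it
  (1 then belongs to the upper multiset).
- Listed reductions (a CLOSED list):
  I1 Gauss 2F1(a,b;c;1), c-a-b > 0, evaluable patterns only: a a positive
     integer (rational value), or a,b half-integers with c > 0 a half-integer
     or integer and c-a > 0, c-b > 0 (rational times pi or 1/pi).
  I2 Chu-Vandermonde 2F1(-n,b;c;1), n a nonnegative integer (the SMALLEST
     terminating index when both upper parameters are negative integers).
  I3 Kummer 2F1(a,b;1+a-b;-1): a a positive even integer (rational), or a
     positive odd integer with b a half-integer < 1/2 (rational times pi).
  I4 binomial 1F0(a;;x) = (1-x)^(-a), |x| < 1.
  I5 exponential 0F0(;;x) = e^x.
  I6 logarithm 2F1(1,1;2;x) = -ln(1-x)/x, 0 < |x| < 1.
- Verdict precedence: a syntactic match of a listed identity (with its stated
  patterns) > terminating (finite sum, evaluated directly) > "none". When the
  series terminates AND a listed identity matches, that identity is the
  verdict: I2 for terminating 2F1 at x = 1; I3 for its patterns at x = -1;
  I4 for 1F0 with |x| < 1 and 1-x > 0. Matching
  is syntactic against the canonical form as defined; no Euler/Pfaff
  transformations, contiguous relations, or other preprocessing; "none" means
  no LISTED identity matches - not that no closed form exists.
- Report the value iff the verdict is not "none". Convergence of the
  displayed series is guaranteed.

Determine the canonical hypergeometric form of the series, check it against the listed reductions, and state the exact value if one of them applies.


Structural cue: from the first term 3: the factorial ratio (prefactor 3) (k+a-1)!/(a-1)! is a rising factorial (a)_k.
Ratio: r(k) = -1 * (k-\frac{1}{3}) (k+3) / [(k+\frac{13}{3}) (k+1)] - rational; roots negated = parameters, x = -1, C = 3.

Classification (C = 3): 2F1 with upper {-\frac{1}{3}, 3}, lower {\frac{13}{3}}, argument x = -1. Verdict: none - this 2F1 at x = -1 matches no listed pattern, and upper {-\frac{1}{3}, 3} holds no stopper.


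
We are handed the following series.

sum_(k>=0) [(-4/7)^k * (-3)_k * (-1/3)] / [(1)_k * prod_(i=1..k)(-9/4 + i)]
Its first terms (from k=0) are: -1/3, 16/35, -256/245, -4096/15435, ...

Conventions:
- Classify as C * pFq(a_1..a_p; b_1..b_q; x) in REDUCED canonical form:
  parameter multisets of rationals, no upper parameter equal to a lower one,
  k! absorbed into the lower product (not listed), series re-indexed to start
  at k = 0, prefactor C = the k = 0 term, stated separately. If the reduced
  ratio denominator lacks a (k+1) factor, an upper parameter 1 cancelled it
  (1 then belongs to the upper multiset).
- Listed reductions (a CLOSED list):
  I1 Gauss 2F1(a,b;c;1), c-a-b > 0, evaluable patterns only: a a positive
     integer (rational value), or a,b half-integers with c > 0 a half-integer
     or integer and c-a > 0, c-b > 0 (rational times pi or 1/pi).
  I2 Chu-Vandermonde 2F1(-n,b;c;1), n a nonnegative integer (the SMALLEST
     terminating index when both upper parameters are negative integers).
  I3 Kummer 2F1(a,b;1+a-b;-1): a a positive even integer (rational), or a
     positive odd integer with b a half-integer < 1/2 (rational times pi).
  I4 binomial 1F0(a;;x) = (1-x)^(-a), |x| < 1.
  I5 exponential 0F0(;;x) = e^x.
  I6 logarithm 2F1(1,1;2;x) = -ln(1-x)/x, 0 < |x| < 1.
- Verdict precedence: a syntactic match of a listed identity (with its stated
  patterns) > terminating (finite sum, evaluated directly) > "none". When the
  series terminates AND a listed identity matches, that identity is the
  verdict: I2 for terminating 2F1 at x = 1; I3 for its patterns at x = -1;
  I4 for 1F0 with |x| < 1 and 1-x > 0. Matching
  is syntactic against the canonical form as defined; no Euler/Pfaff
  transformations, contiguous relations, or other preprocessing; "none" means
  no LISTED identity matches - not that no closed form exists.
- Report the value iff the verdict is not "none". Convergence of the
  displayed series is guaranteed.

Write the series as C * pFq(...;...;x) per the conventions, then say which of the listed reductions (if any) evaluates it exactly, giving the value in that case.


Prefactor -1/3, argument -4/7: 1F1 with upper {-3} over lower {-5/4}. Verdict: terminating - the sum ends at index 3 because -3 is a negative integer; exact evaluation follows. Exact value: -18313/15435.

Key step: t_0 being -1/3, the lower running product (C = -1/3) is a rising factorial.
Ratio: r(k) = (-4/7) * (k-3) / [(k-5/4) (k+1)] - rational; roots negated = parameters, x = (-4/7), C = -1/3.


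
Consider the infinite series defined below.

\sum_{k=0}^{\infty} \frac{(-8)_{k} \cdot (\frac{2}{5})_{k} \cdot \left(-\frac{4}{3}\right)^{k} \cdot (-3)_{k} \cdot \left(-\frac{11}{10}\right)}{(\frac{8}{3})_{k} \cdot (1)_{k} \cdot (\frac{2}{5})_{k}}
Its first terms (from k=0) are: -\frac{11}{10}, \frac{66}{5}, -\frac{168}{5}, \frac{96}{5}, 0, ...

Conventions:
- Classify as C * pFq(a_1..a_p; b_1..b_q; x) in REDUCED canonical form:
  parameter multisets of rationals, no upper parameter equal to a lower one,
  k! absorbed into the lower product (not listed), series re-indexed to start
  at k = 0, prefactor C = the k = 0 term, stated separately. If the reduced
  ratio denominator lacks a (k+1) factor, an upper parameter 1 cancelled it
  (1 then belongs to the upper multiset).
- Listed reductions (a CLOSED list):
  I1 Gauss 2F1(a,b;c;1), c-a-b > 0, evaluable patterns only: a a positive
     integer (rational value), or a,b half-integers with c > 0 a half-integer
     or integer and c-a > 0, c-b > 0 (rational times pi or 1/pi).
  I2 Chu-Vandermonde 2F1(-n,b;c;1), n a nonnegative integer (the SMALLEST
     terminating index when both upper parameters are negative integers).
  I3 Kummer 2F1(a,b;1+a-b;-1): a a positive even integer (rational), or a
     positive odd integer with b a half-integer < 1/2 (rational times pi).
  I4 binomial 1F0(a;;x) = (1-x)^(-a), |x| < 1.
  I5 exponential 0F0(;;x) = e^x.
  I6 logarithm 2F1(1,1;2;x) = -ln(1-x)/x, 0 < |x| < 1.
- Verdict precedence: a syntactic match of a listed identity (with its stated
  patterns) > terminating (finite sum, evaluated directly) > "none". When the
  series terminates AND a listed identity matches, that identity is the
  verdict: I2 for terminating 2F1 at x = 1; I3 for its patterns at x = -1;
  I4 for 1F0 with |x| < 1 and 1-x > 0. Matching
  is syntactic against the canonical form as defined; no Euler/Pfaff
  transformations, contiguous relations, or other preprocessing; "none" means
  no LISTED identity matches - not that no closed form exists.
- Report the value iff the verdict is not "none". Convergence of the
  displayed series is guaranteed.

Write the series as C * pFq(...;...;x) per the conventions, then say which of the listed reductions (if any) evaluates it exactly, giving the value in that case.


Canonical form: C = -\frac{11}{10} times 2F1 with upper {-8, -3}, lower {\frac{8}{3}}, x = -\frac{4}{3}. Verdict: terminating - upper -3 stops the sum at k = 3; the 4 terms are added exactly. Its exact value is -\frac{23}{10}.

First insight: with t_0 = -\frac{11}{10}, the parameter 2/5 appears in both the upper and lower lists and cancels.
Ratio: r(k) = -\frac{4}{3} * (k-8) (k-3) / [(k+\frac{8}{3}) (k+1)] - poly over poly, x = -\frac{4}{3} from leading terms; C = -\frac{11}{10} at k = 0.
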